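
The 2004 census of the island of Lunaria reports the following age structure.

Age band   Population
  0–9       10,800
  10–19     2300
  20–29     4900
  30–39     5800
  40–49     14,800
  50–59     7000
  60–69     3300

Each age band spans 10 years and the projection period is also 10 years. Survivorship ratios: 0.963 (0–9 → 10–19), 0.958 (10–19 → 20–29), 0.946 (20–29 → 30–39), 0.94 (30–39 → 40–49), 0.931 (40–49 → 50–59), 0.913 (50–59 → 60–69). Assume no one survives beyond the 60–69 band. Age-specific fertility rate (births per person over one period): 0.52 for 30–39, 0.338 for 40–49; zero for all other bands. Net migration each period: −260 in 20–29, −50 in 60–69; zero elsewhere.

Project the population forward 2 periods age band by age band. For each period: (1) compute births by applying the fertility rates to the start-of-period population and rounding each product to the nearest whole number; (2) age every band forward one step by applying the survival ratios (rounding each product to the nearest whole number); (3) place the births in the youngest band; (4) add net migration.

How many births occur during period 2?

4253

Call the groups 1 to 7, youngest first.
After projecting period 1:
Births: 5800 × 0.52 = 3016 ; 14800 × 0.338 = 5002 — total 8018
Group 2: 10800 × 0.963 = 10400
Group 3: 2300 × 0.958 = 2203
Group 4: 4900 × 0.946 = 4635
Group 5: 5800 × 0.94 = 5452
Group 6: 14800 × 0.931 = 13779
Group 7: 7000 × 0.913 = 6391
Net migration: Group 3 − 260 → 1943; Group 7 − 50 → 6341
Giving 8018 / 10400 / 1943 / 4635 / 5452 / 13779 / 6341.
After projecting period 2:
Births: 4635 × 0.52 = 2410 ; 5452 × 0.338 = 1843 — total 4253
Group 2: 8018 × 0.963 = 7721
Group 3: 10400 × 0.958 = 9963
Group 4: 1943 × 0.946 = 1838
Group 5: 4635 × 0.94 = 4357
Group 6: 5452 × 0.931 = 5076
Group 7: 13779 × 0.913 = 12580
Net migration: Group 3 − 260 → 9703; Group 7 − 50 → 12530
Giving 4253 / 7721 / 9703 / 1838 / 4357 / 5076 / 12530.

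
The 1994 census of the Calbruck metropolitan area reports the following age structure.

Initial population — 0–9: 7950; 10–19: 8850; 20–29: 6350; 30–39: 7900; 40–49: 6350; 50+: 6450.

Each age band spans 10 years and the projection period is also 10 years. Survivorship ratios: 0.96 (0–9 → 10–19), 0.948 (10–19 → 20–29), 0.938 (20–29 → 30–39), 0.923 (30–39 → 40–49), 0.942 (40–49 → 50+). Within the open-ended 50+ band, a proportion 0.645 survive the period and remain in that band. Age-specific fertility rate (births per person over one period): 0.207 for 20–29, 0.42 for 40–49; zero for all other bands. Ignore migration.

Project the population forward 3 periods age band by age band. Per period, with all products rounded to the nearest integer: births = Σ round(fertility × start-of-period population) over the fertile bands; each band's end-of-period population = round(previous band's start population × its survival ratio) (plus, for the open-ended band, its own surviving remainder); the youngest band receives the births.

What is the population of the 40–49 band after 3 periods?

7264

Let group 1 be 0–9 through group 6 = 50+.
— Period 1 —
Births: 6350 × 0.207 = 1314  |  6350 × 0.42 = 2667 — total 3981
Group 2: 7950 × 0.96 = 7632
Group 3: 8850 × 0.948 = 8390
Group 4: 6350 × 0.938 = 5956
Group 5: 7900 × 0.923 = 7292
Group 6: 6350 × 0.942 + 6450 × 0.645 = 5982 + 4160 = 10142
→ [3981, 7632, 8390, 5956, 7292, 10142]
— Period 2 —
Births: 8390 × 0.207 = 1737  |  7292 × 0.42 = 3063 — total 4800
Group 2: 3981 × 0.96 = 3822
Group 3: 7632 × 0.948 = 7235
Group 4: 8390 × 0.938 = 7870
Group 5: 5956 × 0.923 = 5497
Group 6: 7292 × 0.942 + 10142 × 0.645 = 6869 + 6542 = 13411
→ [4800, 3822, 7235, 7870, 5497, 13411]
— Period 3 —
Births: 7235 × 0.207 = 1498  |  5497 × 0.42 = 2309 — total 3807
Group 2: 4800 × 0.96 = 4608
Group 3: 3822 × 0.948 = 3623
Group 4: 7235 × 0.938 = 6786
Group 5: 7870 × 0.923 = 7264
Group 6: 5497 × 0.942 + 13411 × 0.645 = 5178 + 8650 = 13828
→ [3807, 4608, 3623, 6786, 7264, 13828]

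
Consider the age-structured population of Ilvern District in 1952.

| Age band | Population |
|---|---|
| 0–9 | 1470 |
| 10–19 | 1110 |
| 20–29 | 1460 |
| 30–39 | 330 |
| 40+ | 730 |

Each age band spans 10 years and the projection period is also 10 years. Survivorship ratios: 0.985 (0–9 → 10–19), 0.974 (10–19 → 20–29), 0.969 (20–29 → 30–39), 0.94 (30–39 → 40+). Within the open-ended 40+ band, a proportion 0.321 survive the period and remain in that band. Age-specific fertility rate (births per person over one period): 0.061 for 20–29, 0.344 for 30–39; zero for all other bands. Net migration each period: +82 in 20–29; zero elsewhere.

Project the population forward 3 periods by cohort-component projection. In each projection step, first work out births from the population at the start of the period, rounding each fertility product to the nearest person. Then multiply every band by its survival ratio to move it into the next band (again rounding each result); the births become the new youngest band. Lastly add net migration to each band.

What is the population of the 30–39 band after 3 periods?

1446

Let group 1 be 0–9 through group 5 = 40+.
[period 1]
Births: 1460 * 0.061 = 89 ; 330 * 0.344 = 114 — total 203
Group 2: 1470 * 0.985 = 1448
Group 3: 1110 * 0.974 = 1081
Group 4: 1460 * 0.969 = 1415
Group 5: 330 * 0.94 + 730 * 0.321 = 310 + 234 = 544
Net migration: Group 3 + 82 → 1163
Population now: 0–9=203, 10–19=1448, 20–29=1163, 30–39=1415, 40+=544
[period 2]
Births: 1163 * 0.061 = 71 ; 1415 * 0.344 = 487 — total 558
Group 2: 203 * 0.985 = 200
Group 3: 1448 * 0.974 = 1410
Group 4: 1163 * 0.969 = 1127
Group 5: 1415 * 0.94 + 544 * 0.321 = 1330 + 175 = 1505
Net migration: Group 3 + 82 → 1492
Population now: 0–9=558, 10–19=200, 20–29=1492, 30–39=1127, 40+=1505
[period 3]
Births: 1492 * 0.061 = 91 ; 1127 * 0.344 = 388 — total 479
Group 2: 558 * 0.985 = 550
Group 3: 200 * 0.974 = 195
Group 4: 1492 * 0.969 = 1446
Group 5: 1127 * 0.94 + 1505 * 0.321 = 1059 + 483 = 1542
Net migration: Group 3 + 82 → 277
Population now: 0–9=479, 10–19=550, 20–29=277, 30–39=1446, 40+=1542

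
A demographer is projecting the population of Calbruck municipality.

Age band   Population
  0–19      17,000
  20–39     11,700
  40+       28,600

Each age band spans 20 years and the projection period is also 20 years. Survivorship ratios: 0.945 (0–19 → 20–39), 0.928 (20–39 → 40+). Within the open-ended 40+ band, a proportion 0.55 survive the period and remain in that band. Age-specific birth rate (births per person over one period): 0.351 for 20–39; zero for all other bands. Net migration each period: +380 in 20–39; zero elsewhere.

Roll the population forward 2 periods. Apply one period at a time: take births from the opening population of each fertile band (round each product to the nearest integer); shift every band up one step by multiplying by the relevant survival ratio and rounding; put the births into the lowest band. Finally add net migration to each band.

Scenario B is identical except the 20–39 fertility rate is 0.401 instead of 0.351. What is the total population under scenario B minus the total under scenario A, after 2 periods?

1375

Let band 1 be 0–19 through band 3 = 40+.
[period 1]
Births: 11700 × 0.351 = 4107
Band 2: 17000 × 0.945 = 16065
Band 3: 11700 × 0.928 + 28600 × 0.55 = 10858 + 15730 = 26588
Net migration: Band 2 + 380 → 16445
→ [4107, 16445, 26588]
[period 2]
Births: 16445 × 0.351 = 5772
Band 2: 4107 × 0.945 = 3881
Band 3: 16445 × 0.928 + 26588 × 0.55 = 15261 + 14623 = 29884
Net migration: Band 2 + 380 → 4261
→ [5772, 4261, 29884]
Scenario A total after 2 periods: 39917
Scenario B projection —
[period 1]
Births: 11700 × 0.401 = 4692
Band 2: 17000 × 0.945 = 16065
Band 3: 11700 × 0.928 + 28600 × 0.55 = 10858 + 15730 = 26588
Net migration: Band 2 + 380 → 16445
→ [4692, 16445, 26588]
[period 2]
Births: 16445 × 0.401 = 6594
Band 2: 4692 × 0.945 = 4434
Band 3: 16445 × 0.928 + 26588 × 0.55 = 15261 + 14623 = 29884
Net migration: Band 2 + 380 → 4814
→ [6594, 4814, 29884]
Scenario B total after 2 periods: 41292
Difference B − A = 41292 − 39917 = 1375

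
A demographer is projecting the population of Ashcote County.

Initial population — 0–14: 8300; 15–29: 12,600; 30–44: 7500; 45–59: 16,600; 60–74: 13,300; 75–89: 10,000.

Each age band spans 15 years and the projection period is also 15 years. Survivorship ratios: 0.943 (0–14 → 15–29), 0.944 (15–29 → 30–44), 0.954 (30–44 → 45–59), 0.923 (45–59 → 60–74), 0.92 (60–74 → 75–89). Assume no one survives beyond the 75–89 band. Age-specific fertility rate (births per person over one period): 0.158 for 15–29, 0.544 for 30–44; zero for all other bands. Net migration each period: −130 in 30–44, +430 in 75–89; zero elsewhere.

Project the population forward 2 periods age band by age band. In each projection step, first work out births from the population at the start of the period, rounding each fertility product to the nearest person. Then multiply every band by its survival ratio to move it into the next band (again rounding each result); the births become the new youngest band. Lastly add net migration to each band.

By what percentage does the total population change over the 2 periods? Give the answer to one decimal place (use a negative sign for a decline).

Let group 1 be 0–14 through group 6 = 75–89.
[period 1]
Births: 12600 × 0.158 = 1991, 7500 × 0.544 = 4080 → 6071
Group 2: 8300 × 0.943 = 7827
Group 3: 12600 × 0.944 = 11894
Group 4: 7500 × 0.954 = 7155
Group 5: 16600 × 0.923 = 15322
Group 6: 13300 × 0.92 = 12236
Net migration: Group 3 − 130 → 11764; Group 6 + 430 → 12666
→ [6071, 7827, 11764, 7155, 15322, 12666]
[period 2]
Births: 7827 × 0.158 = 1237, 11764 × 0.544 = 6400 → 7637
Group 2: 6071 × 0.943 = 5725
Group 3: 7827 × 0.944 = 7389
Group 4: 11764 × 0.954 = 11223
Group 5: 7155 × 0.923 = 6604
Group 6: 15322 × 0.92 = 14096
Net migration: Group 3 − 130 → 7259; Group 6 + 430 → 14526
→ [7637, 5725, 7259, 11223, 6604, 14526]
Total: 68300 → 52974; change = -15326; percentage change = -22.4%

-22.4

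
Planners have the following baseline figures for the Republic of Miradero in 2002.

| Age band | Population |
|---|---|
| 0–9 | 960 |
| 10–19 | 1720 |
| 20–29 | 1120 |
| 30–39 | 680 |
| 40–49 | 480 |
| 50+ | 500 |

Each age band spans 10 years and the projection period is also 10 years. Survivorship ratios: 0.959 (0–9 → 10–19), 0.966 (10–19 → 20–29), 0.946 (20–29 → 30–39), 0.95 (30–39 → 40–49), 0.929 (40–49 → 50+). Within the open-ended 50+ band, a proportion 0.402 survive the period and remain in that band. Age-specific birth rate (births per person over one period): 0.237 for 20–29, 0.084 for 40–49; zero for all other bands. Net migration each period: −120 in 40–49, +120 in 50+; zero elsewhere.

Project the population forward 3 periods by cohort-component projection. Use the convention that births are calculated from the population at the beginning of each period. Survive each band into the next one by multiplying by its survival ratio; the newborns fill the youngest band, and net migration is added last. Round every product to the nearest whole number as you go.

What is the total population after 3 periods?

4516

Numbering the bands 1..6 from youngest to oldest:
After projecting period 1:
Births: 1120 × 0.237 = 265, 480 × 0.084 = 40 — total 305
Band 2: 960 × 0.959 = 921
Band 3: 1720 × 0.966 = 1662
Band 4: 1120 × 0.946 = 1060
Band 5: 680 × 0.95 = 646
Band 6: 480 × 0.929 + 500 × 0.402 = 446 + 201 = 647
Net migration: Band 5 − 120 → 526; Band 6 + 120 → 767
Giving 305 / 921 / 1662 / 1060 / 526 / 767.
After projecting period 2:
Births: 1662 × 0.237 = 394, 526 × 0.084 = 44 — total 438
Band 2: 305 × 0.959 = 292
Band 3: 921 × 0.966 = 890
Band 4: 1662 × 0.946 = 1572
Band 5: 1060 × 0.95 = 1007
Band 6: 526 × 0.929 + 767 × 0.402 = 489 + 308 = 797
Net migration: Band 5 − 120 → 887; Band 6 + 120 → 917
Giving 438 / 292 / 890 / 1572 / 887 / 917.
After projecting period 3:
Births: 890 × 0.237 = 211, 887 × 0.084 = 75 — total 286
Band 2: 438 × 0.959 = 420
Band 3: 292 × 0.966 = 282
Band 4: 890 × 0.946 = 842
Band 5: 1572 × 0.95 = 1493
Band 6: 887 × 0.929 + 917 × 0.402 = 824 + 369 = 1193
Net migration: Band 5 − 120 → 1373; Band 6 + 120 → 1313
Giving 286 / 420 / 282 / 842 / 1373 / 1313.
Total after period 3: 286 + 420 + 282 + 842 + 1373 + 1313 = 4516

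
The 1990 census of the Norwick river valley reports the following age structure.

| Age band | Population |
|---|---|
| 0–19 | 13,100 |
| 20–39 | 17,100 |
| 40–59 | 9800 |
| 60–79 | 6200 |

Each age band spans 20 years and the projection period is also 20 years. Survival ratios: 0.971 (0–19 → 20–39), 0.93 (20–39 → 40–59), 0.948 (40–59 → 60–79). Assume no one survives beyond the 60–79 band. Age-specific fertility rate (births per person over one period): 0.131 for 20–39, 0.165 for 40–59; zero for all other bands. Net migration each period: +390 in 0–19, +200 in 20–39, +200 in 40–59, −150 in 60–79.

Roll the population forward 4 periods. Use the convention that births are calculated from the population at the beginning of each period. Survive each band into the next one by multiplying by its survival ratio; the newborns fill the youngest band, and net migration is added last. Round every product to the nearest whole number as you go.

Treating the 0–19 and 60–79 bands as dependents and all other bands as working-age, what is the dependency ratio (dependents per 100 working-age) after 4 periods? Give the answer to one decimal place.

Period 1.
Births: 17100 × 0.131 = 2240  |  9800 × 0.165 = 1617 — total 3857
20–39: 13100 × 0.971 = 12720
40–59: 17100 × 0.93 = 15903
60–79: 9800 × 0.948 = 9290
Net migration: 0–19 + 390 → 4247; 20–39 + 200 → 12920; 40–59 + 200 → 16103; 60–79 − 150 → 9140
End of period: [4247, 12920, 16103, 9140]
Period 2.
Births: 12920 × 0.131 = 1693  |  16103 × 0.165 = 2657 — total 4350
20–39: 4247 × 0.971 = 4124
40–59: 12920 × 0.93 = 12016
60–79: 16103 × 0.948 = 15266
Net migration: 0–19 + 390 → 4740; 20–39 + 200 → 4324; 40–59 + 200 → 12216; 60–79 − 150 → 15116
End of period: [4740, 4324, 12216, 15116]
Period 3.
Births: 4324 × 0.131 = 566  |  12216 × 0.165 = 2016 — total 2582
20–39: 4740 × 0.971 = 4603
40–59: 4324 × 0.93 = 4021
60–79: 12216 × 0.948 = 11581
Net migration: 0–19 + 390 → 2972; 20–39 + 200 → 4803; 40–59 + 200 → 4221; 60–79 − 150 → 11431
End of period: [2972, 4803, 4221, 11431]
Period 4.
Births: 4803 × 0.131 = 629  |  4221 × 0.165 = 696 — total 1325
20–39: 2972 × 0.971 = 2886
40–59: 4803 × 0.93 = 4467
60–79: 4221 × 0.948 = 4002
Net migration: 0–19 + 390 → 1715; 20–39 + 200 → 3086; 40–59 + 200 → 4667; 60–79 − 150 → 3852
End of period: [1715, 3086, 4667, 3852]
Dependents (band 0–19 + band 60–79) = 1715 + 3852 = 5567; working-age = 7753; ratio = 5567/7753 × 100 = 71.8

71.8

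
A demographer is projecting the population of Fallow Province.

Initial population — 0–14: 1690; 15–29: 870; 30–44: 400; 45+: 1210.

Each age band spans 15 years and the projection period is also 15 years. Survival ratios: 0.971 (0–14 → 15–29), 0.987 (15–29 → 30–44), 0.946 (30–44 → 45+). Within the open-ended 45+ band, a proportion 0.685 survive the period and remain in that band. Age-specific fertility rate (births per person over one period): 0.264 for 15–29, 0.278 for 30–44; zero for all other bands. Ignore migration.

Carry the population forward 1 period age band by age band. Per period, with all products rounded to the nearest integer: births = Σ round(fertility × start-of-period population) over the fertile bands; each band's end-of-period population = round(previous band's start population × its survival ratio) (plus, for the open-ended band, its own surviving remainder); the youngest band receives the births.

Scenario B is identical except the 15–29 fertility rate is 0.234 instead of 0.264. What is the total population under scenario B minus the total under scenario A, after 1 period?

-26

[period 1]
Births: 870 * 0.264 = 230 ; 400 * 0.278 = 111 — total 341
15–29: 1690 * 0.971 = 1641
30–44: 870 * 0.987 = 859
45+: 400 * 0.946 + 1210 * 0.685 = 378 + 829 = 1207
→ [341, 1641, 859, 1207]
Scenario A total after 1 period: 4048
Scenario B projection —
[period 1]
Births: 870 * 0.234 = 204 ; 400 * 0.278 = 111 — total 315
15–29: 1690 * 0.971 = 1641
30–44: 870 * 0.987 = 859
45+: 400 * 0.946 + 1210 * 0.685 = 378 + 829 = 1207
→ [315, 1641, 859, 1207]
Scenario B total after 1 period: 4022
Difference B − A = 4022 − 4048 = -26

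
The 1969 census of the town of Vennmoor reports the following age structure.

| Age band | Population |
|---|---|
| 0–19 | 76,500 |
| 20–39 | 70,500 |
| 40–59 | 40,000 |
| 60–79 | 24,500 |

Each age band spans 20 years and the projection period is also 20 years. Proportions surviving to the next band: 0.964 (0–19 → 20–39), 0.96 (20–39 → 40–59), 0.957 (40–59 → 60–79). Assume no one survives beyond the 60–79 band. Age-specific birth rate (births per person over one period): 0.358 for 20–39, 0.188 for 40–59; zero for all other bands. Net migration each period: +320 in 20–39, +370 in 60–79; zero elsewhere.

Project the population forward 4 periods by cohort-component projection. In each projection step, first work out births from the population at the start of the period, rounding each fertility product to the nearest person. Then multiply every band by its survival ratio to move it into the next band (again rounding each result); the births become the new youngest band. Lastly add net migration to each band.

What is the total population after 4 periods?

Numbering the groups 1..4 from youngest to oldest:
[period 1]
Births: 70500 * 0.358 = 25239  |  40000 * 0.188 = 7520 ⇒ total 32759
Group 2: 76500 * 0.964 = 73746
Group 3: 70500 * 0.96 = 67680
Group 4: 40000 * 0.957 = 38280
Net migration: Group 2 + 320 → 74066; Group 4 + 370 → 38650
Giving 32759 / 74066 / 67680 / 38650.
[period 2]
Births: 74066 * 0.358 = 26516  |  67680 * 0.188 = 12724 ⇒ total 39240
Group 2: 32759 * 0.964 = 31580
Group 3: 74066 * 0.96 = 71103
Group 4: 67680 * 0.957 = 64770
Net migration: Group 2 + 320 → 31900; Group 4 + 370 → 65140
Giving 39240 / 31900 / 71103 / 65140.
[period 3]
Births: 31900 * 0.358 = 11420  |  71103 * 0.188 = 13367 ⇒ total 24787
Group 2: 39240 * 0.964 = 37827
Group 3: 31900 * 0.96 = 30624
Group 4: 71103 * 0.957 = 68046
Net migration: Group 2 + 320 → 38147; Group 4 + 370 → 68416
Giving 24787 / 38147 / 30624 / 68416.
[period 4]
Births: 38147 * 0.358 = 13657  |  30624 * 0.188 = 5757 ⇒ total 19414
Group 2: 24787 * 0.964 = 23895
Group 3: 38147 * 0.96 = 36621
Group 4: 30624 * 0.957 = 29307
Net migration: Group 2 + 320 → 24215; Group 4 + 370 → 29677
Giving 19414 / 24215 / 36621 / 29677.
Total after period 4: 19414 + 24215 + 36621 + 29677 = 109927

109927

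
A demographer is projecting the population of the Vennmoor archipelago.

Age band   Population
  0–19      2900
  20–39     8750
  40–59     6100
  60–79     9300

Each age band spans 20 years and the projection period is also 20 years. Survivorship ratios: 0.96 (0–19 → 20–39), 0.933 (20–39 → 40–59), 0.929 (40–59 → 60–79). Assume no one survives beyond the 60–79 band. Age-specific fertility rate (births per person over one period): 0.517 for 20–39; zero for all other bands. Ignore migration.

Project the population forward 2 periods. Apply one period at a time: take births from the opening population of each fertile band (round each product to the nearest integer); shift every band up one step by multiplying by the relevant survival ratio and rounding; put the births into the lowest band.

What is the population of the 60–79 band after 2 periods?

Let band 1 be 0–19 through band 4 = 60–79.
After projecting period 1:
Births: 8750 × 0.517 = 4524
Band 2: 2900 × 0.96 = 2784
Band 3: 8750 × 0.933 = 8164
Band 4: 6100 × 0.929 = 5667
Giving 4524 / 2784 / 8164 / 5667.
After projecting period 2:
Births: 2784 × 0.517 = 1439
Band 2: 4524 × 0.96 = 4343
Band 3: 2784 × 0.933 = 2597
Band 4: 8164 × 0.929 = 7584
Giving 1439 / 4343 / 2597 / 7584.

7584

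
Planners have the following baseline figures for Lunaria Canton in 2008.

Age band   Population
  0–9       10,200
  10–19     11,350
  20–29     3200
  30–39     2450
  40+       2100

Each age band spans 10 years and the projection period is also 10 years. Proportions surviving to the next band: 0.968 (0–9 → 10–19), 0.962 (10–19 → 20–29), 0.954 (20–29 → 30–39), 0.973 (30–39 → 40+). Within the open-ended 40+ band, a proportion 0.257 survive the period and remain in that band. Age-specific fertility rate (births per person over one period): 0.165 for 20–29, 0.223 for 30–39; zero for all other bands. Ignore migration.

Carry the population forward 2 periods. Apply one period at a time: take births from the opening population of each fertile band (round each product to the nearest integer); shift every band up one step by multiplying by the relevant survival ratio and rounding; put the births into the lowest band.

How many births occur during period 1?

Numbering the groups 1..5 from youngest to oldest:
Period 1.
Births: 3200 × 0.165 = 528 ; 2450 × 0.223 = 546 → 1074
Group 2: 10200 × 0.968 = 9874
Group 3: 11350 × 0.962 = 10919
Group 4: 3200 × 0.954 = 3053
Group 5: 2450 × 0.973 + 2100 × 0.257 = 2384 + 540 = 2924
Population now: 0–9=1074, 10–19=9874, 20–29=10919, 30–39=3053, 40+=2924

1074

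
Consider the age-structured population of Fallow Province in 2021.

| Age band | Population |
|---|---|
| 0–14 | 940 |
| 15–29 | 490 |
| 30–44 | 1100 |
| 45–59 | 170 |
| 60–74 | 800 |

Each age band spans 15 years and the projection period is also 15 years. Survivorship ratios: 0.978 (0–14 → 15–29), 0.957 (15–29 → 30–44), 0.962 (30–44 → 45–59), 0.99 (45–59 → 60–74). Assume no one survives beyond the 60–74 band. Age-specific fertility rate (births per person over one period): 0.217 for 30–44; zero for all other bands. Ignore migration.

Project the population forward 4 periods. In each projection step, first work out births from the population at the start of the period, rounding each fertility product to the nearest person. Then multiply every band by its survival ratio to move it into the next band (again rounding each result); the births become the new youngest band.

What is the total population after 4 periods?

1385

Let band 1 be 0–14 through band 5 = 60–74.
After projecting period 1:
Births: 1100 × 0.217 = 239
Band 2: 940 × 0.978 = 919
Band 3: 490 × 0.957 = 469
Band 4: 1100 × 0.962 = 1058
Band 5: 170 × 0.99 = 168
Population now: 0–14=239, 15–29=919, 30–44=469, 45–59=1058, 60–74=168
After projecting period 2:
Births: 469 × 0.217 = 102
Band 2: 239 × 0.978 = 234
Band 3: 919 × 0.957 = 879
Band 4: 469 × 0.962 = 451
Band 5: 1058 × 0.99 = 1047
Population now: 0–14=102, 15–29=234, 30–44=879, 45–59=451, 60–74=1047
After projecting period 3:
Births: 879 × 0.217 = 191
Band 2: 102 × 0.978 = 100
Band 3: 234 × 0.957 = 224
Band 4: 879 × 0.962 = 846
Band 5: 451 × 0.99 = 446
Population now: 0–14=191, 15–29=100, 30–44=224, 45–59=846, 60–74=446
After projecting period 4:
Births: 224 × 0.217 = 49
Band 2: 191 × 0.978 = 187
Band 3: 100 × 0.957 = 96
Band 4: 224 × 0.962 = 215
Band 5: 846 × 0.99 = 838
Population now: 0–14=49, 15–29=187, 30–44=96, 45–59=215, 60–74=838
Total after period 4: 49 + 187 + 96 + 215 + 838 = 1385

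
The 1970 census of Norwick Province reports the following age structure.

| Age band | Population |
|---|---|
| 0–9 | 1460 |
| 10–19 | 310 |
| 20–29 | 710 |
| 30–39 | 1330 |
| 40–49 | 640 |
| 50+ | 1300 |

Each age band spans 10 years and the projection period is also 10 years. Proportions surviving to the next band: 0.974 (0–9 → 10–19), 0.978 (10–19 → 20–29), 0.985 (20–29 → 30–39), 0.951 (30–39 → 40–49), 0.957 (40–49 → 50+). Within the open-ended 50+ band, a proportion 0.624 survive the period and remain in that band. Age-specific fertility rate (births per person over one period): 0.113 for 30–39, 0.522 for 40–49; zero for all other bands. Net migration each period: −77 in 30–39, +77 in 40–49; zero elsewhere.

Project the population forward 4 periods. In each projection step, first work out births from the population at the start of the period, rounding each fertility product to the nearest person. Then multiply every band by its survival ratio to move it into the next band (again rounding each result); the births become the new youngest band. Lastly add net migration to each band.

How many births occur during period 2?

771

— Period 1 —
Births: 1330 × 0.113 = 150, 640 × 0.522 = 334 — total 484
10–19: 1460 × 0.974 = 1422
20–29: 310 × 0.978 = 303
30–39: 710 × 0.985 = 699
40–49: 1330 × 0.951 = 1265
50+: 640 × 0.957 + 1300 × 0.624 = 612 + 811 = 1423
Net migration: 30–39 − 77 → 622; 40–49 + 77 → 1342
Population now: 0–9=484, 10–19=1422, 20–29=303, 30–39=622, 40–49=1342, 50+=1423
— Period 2 —
Births: 622 × 0.113 = 70, 1342 × 0.522 = 701 — total 771
10–19: 484 × 0.974 = 471
20–29: 1422 × 0.978 = 1391
30–39: 303 × 0.985 = 298
40–49: 622 × 0.951 = 592
50+: 1342 × 0.957 + 1423 × 0.624 = 1284 + 888 = 2172
Net migration: 30–39 − 77 → 221; 40–49 + 77 → 669
Population now: 0–9=771, 10–19=471, 20–29=1391, 30–39=221, 40–49=669, 50+=2172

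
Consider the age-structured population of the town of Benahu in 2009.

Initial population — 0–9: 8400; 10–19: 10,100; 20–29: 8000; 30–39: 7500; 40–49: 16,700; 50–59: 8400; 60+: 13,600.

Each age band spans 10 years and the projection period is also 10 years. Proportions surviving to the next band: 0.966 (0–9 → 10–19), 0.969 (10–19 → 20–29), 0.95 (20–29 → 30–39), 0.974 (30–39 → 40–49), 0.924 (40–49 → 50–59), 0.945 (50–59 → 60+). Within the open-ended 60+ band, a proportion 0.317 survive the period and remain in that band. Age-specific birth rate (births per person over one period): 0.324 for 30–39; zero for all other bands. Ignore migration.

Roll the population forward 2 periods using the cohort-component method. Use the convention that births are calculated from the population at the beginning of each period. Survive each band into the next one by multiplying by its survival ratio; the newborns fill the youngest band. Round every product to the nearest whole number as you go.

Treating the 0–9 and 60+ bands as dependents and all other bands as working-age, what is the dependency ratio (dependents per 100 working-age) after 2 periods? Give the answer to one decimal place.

Call the groups 1 to 7, youngest first.
— Period 1 —
Births: 7500 * 0.324 = 2430
Group 2: 8400 * 0.966 = 8114
Group 3: 10100 * 0.969 = 9787
Group 4: 8000 * 0.95 = 7600
Group 5: 7500 * 0.974 = 7305
Group 6: 16700 * 0.924 = 15431
Group 7: 8400 * 0.945 + 13600 * 0.317 = 7938 + 4311 = 12249
→ [2430, 8114, 9787, 7600, 7305, 15431, 12249]
— Period 2 —
Births: 7600 * 0.324 = 2462
Group 2: 2430 * 0.966 = 2347
Group 3: 8114 * 0.969 = 7862
Group 4: 9787 * 0.95 = 9298
Group 5: 7600 * 0.974 = 7402
Group 6: 7305 * 0.924 = 6750
Group 7: 15431 * 0.945 + 12249 * 0.317 = 14582 + 3883 = 18465
→ [2462, 2347, 7862, 9298, 7402, 6750, 18465]
Dependents (band 0–9 + band 60+) = 2462 + 18465 = 20927; working-age = 33659; ratio = 20927/33659 × 100 = 62.2

62.2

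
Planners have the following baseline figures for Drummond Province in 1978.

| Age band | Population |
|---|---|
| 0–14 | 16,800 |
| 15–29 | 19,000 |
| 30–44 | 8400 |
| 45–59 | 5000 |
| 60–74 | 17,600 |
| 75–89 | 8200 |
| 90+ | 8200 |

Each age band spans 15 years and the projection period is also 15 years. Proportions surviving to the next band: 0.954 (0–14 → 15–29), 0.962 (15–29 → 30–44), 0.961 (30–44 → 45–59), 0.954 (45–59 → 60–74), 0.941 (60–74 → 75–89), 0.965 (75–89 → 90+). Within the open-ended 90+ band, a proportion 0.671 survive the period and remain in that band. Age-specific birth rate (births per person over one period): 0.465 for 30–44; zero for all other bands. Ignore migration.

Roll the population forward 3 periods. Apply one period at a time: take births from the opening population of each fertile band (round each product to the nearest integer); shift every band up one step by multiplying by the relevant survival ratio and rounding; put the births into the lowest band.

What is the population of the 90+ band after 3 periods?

Numbering the bands 1..7 from youngest to oldest:
[period 1]
Births: 8400 × 0.465 = 3906
Band 2: 16800 × 0.954 = 16027
Band 3: 19000 × 0.962 = 18278
Band 4: 8400 × 0.961 = 8072
Band 5: 5000 × 0.954 = 4770
Band 6: 17600 × 0.941 = 16562
Band 7: 8200 × 0.965 + 8200 × 0.671 = 7913 + 5502 = 13415
Giving 3906 / 16027 / 18278 / 8072 / 4770 / 16562 / 13415.
[period 2]
Births: 18278 × 0.465 = 8499
Band 2: 3906 × 0.954 = 3726
Band 3: 16027 × 0.962 = 15418
Band 4: 18278 × 0.961 = 17565
Band 5: 8072 × 0.954 = 7701
Band 6: 4770 × 0.941 = 4489
Band 7: 16562 × 0.965 + 13415 × 0.671 = 15982 + 9001 = 24983
Giving 8499 / 3726 / 15418 / 17565 / 7701 / 4489 / 24983.
[period 3]
Births: 15418 × 0.465 = 7169
Band 2: 8499 × 0.954 = 8108
Band 3: 3726 × 0.962 = 3584
Band 4: 15418 × 0.961 = 14817
Band 5: 17565 × 0.954 = 16757
Band 6: 7701 × 0.941 = 7247
Band 7: 4489 × 0.965 + 24983 × 0.671 = 4332 + 16764 = 21096
Giving 7169 / 8108 / 3584 / 14817 / 16757 / 7247 / 21096.

21096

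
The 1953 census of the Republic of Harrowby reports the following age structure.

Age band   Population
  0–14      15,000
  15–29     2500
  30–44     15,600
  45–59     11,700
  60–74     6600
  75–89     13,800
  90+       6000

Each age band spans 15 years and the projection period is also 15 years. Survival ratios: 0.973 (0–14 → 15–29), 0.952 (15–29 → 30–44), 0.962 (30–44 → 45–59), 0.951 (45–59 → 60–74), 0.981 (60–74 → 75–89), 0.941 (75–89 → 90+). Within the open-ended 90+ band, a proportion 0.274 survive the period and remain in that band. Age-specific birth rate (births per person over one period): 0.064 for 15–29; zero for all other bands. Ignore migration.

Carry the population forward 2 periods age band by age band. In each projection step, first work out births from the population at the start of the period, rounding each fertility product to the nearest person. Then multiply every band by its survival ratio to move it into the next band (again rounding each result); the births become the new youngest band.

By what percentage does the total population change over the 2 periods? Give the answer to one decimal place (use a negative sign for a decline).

Period 1:
Births: 2500 × 0.064 = 160
15–29: 15000 × 0.973 = 14595
30–44: 2500 × 0.952 = 2380
45–59: 15600 × 0.962 = 15007
60–74: 11700 × 0.951 = 11127
75–89: 6600 × 0.981 = 6475
90+: 13800 × 0.941 + 6000 × 0.274 = 12986 + 1644 = 14630
Giving 160 / 14595 / 2380 / 15007 / 11127 / 6475 / 14630.
Period 2:
Births: 14595 × 0.064 = 934
15–29: 160 × 0.973 = 156
30–44: 14595 × 0.952 = 13894
45–59: 2380 × 0.962 = 2290
60–74: 15007 × 0.951 = 14272
75–89: 11127 × 0.981 = 10916
90+: 6475 × 0.941 + 14630 × 0.274 = 6093 + 4009 = 10102
Giving 934 / 156 / 13894 / 2290 / 14272 / 10916 / 10102.
Total: 71200 → 52564; change = -18636; percentage change = -26.2%

-26.2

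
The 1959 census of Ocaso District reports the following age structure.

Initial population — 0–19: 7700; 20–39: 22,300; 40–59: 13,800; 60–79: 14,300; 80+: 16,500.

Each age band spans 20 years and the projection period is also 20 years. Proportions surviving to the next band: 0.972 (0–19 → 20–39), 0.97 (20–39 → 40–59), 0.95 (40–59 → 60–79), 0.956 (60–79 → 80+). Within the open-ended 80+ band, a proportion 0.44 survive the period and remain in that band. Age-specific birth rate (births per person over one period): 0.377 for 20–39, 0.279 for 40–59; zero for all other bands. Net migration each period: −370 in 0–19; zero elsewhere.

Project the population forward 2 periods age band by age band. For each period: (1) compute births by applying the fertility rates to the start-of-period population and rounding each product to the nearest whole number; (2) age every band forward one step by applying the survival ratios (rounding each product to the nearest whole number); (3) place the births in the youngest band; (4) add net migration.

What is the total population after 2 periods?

Call the groups 1 to 5, youngest first.
— Period 1 —
Births: 22300 * 0.377 = 8407  |  13800 * 0.279 = 3850 → 12257
Group 2: 7700 * 0.972 = 7484
Group 3: 22300 * 0.97 = 21631
Group 4: 13800 * 0.95 = 13110
Group 5: 14300 * 0.956 + 16500 * 0.44 = 13671 + 7260 = 20931
Net migration: Group 1 − 370 → 11887
End of period: [11887, 7484, 21631, 13110, 20931]
— Period 2 —
Births: 7484 * 0.377 = 2821  |  21631 * 0.279 = 6035 → 8856
Group 2: 11887 * 0.972 = 11554
Group 3: 7484 * 0.97 = 7259
Group 4: 21631 * 0.95 = 20549
Group 5: 13110 * 0.956 + 20931 * 0.44 = 12533 + 9210 = 21743
Net migration: Group 1 − 370 → 8486
End of period: [8486, 11554, 7259, 20549, 21743]
Total after period 2: 8486 + 11554 + 7259 + 20549 + 21743 = 69591

69591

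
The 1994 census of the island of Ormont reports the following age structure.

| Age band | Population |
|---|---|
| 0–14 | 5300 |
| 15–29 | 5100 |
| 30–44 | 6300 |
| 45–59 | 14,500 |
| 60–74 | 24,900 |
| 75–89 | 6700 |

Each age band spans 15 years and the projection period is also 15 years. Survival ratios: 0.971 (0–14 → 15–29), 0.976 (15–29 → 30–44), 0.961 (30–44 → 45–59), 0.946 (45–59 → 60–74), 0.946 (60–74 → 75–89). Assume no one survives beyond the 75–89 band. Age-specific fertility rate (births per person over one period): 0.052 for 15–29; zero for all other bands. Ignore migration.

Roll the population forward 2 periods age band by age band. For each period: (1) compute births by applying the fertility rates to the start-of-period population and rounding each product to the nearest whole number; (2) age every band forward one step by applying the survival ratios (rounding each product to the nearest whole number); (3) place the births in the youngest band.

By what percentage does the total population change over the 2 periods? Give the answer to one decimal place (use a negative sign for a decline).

Numbering the bands 1..6 from youngest to oldest:
[period 1]
Births: 5100 × 0.052 = 265
Band 2: 5300 × 0.971 = 5146
Band 3: 5100 × 0.976 = 4978
Band 4: 6300 × 0.961 = 6054
Band 5: 14500 × 0.946 = 13717
Band 6: 24900 × 0.946 = 23555
Giving 265 / 5146 / 4978 / 6054 / 13717 / 23555.
[period 2]
Births: 5146 × 0.052 = 268
Band 2: 265 × 0.971 = 257
Band 3: 5146 × 0.976 = 5022
Band 4: 4978 × 0.961 = 4784
Band 5: 6054 × 0.946 = 5727
Band 6: 13717 × 0.946 = 12976
Giving 268 / 257 / 5022 / 4784 / 5727 / 12976.
Total: 62800 → 29034; change = -33766; percentage change = -53.8%

-53.8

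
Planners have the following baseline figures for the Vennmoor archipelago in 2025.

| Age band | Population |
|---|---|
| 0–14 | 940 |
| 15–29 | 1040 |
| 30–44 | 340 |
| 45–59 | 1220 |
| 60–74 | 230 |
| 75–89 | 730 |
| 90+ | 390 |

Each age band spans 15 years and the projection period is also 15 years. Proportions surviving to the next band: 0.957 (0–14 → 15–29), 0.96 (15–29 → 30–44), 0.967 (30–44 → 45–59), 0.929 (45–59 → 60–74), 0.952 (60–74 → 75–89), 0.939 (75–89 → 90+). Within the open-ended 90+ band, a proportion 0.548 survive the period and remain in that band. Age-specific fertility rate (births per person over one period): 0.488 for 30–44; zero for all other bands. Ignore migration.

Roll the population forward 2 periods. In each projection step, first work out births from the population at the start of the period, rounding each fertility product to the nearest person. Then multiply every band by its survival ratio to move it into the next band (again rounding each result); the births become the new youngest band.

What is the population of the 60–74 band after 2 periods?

Period 1:
Births: 340 × 0.488 = 166
15–29: 940 × 0.957 = 900
30–44: 1040 × 0.96 = 998
45–59: 340 × 0.967 = 329
60–74: 1220 × 0.929 = 1133
75–89: 230 × 0.952 = 219
90+: 730 × 0.939 + 390 × 0.548 = 685 + 214 = 899
Giving 166 / 900 / 998 / 329 / 1133 / 219 / 899.
Period 2:
Births: 998 × 0.488 = 487
15–29: 166 × 0.957 = 159
30–44: 900 × 0.96 = 864
45–59: 998 × 0.967 = 965
60–74: 329 × 0.929 = 306
75–89: 1133 × 0.952 = 1079
90+: 219 × 0.939 + 899 × 0.548 = 206 + 493 = 699
Giving 487 / 159 / 864 / 965 / 306 / 1079 / 699.

306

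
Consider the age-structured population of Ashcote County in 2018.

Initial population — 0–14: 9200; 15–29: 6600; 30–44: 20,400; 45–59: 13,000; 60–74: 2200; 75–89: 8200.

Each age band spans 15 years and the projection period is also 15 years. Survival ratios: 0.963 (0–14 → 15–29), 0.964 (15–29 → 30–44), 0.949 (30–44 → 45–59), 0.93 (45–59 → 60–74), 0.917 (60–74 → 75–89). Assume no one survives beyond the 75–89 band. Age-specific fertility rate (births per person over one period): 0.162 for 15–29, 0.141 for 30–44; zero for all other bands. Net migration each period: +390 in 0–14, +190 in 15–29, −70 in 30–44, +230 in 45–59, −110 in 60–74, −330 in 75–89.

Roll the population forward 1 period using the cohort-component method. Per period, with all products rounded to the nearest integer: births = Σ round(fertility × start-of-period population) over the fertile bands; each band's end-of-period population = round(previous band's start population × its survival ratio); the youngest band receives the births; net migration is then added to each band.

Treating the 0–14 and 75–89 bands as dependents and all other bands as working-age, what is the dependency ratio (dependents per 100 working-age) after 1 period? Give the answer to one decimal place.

Period 1.
Births: 6600 × 0.162 = 1069, 20400 × 0.141 = 2876 → total 3945
15–29: 9200 × 0.963 = 8860
30–44: 6600 × 0.964 = 6362
45–59: 20400 × 0.949 = 19360
60–74: 13000 × 0.93 = 12090
75–89: 2200 × 0.917 = 2017
Net migration: 0–14 + 390 → 4335; 15–29 + 190 → 9050; 30–44 − 70 → 6292; 45–59 + 230 → 19590; 60–74 − 110 → 11980; 75–89 − 330 → 1687
→ [4335, 9050, 6292, 19590, 11980, 1687]
Dependents (band 0–14 + band 75–89) = 4335 + 1687 = 6022; working-age = 46912; ratio = 6022/46912 × 100 = 12.8

12.8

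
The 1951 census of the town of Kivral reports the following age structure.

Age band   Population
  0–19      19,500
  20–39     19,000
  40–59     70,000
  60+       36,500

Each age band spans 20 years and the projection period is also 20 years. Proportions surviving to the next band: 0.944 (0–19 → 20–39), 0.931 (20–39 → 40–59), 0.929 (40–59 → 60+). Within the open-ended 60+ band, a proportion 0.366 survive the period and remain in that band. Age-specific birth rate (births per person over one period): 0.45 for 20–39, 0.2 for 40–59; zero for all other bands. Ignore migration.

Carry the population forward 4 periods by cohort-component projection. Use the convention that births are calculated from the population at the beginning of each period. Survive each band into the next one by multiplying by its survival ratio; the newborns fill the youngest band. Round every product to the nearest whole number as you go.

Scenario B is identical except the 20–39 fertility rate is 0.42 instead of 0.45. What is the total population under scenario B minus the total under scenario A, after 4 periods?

-2423

Numbering the bands 1..4 from youngest to oldest:
[period 1]
Births: 19000 × 0.45 = 8550  |  70000 × 0.2 = 14000 → total 22550
Band 2: 19500 × 0.944 = 18408
Band 3: 19000 × 0.931 = 17689
Band 4: 70000 × 0.929 + 36500 × 0.366 = 65030 + 13359 = 78389
Giving 22550 / 18408 / 17689 / 78389.
[period 2]
Births: 18408 × 0.45 = 8284  |  17689 × 0.2 = 3538 → total 11822
Band 2: 22550 × 0.944 = 21287
Band 3: 18408 × 0.931 = 17138
Band 4: 17689 × 0.929 + 78389 × 0.366 = 16433 + 28690 = 45123
Giving 11822 / 21287 / 17138 / 45123.
[period 3]
Births: 21287 × 0.45 = 9579  |  17138 × 0.2 = 3428 → total 13007
Band 2: 11822 × 0.944 = 11160
Band 3: 21287 × 0.931 = 19818
Band 4: 17138 × 0.929 + 45123 × 0.366 = 15921 + 16515 = 32436
Giving 13007 / 11160 / 19818 / 32436.
[period 4]
Births: 11160 × 0.45 = 5022  |  19818 × 0.2 = 3964 → total 8986
Band 2: 13007 × 0.944 = 12279
Band 3: 11160 × 0.931 = 10390
Band 4: 19818 × 0.929 + 32436 × 0.366 = 18411 + 11872 = 30283
Giving 8986 / 12279 / 10390 / 30283.
Scenario A total after 4 periods: 61938
Scenario B projection —
[period 1]
Births: 19000 × 0.42 = 7980  |  70000 × 0.2 = 14000 → total 21980
Band 2: 19500 × 0.944 = 18408
Band 3: 19000 × 0.931 = 17689
Band 4: 70000 × 0.929 + 36500 × 0.366 = 65030 + 13359 = 78389
Giving 21980 / 18408 / 17689 / 78389.
[period 2]
Births: 18408 × 0.42 = 7731  |  17689 × 0.2 = 3538 → total 11269
Band 2: 21980 × 0.944 = 20749
Band 3: 18408 × 0.931 = 17138
Band 4: 17689 × 0.929 + 78389 × 0.366 = 16433 + 28690 = 45123
Giving 11269 / 20749 / 17138 / 45123.
[period 3]
Births: 20749 × 0.42 = 8715  |  17138 × 0.2 = 3428 → total 12143
Band 2: 11269 × 0.944 = 10638
Band 3: 20749 × 0.931 = 19317
Band 4: 17138 × 0.929 + 45123 × 0.366 = 15921 + 16515 = 32436
Giving 12143 / 10638 / 19317 / 32436.
[period 4]
Births: 10638 × 0.42 = 4468  |  19317 × 0.2 = 3863 → total 8331
Band 2: 12143 × 0.944 = 11463
Band 3: 10638 × 0.931 = 9904
Band 4: 19317 × 0.929 + 32436 × 0.366 = 17945 + 11872 = 29817
Giving 8331 / 11463 / 9904 / 29817.
Scenario B total after 4 periods: 59515
Difference B − A = 59515 − 61938 = -2423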